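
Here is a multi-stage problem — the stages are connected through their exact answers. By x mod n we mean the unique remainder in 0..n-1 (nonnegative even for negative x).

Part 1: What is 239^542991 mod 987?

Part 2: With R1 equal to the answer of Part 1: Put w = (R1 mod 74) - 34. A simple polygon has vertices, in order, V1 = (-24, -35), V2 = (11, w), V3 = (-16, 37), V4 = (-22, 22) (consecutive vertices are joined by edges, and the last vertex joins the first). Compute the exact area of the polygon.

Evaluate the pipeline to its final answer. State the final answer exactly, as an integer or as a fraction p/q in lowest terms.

1360

Part 1: squarings mod 987: 239^1=239, 239^2=862, 239^4=820, 239^8=253, 239^16=841, 239^32=589, 239^64=484, 239^128=337, 239^256=64, 239^512=148, 239^1024=190, 239^2048=568, 239^4096=862, 239^8192=820, 239^16384=253, 239^32768=841, 239^65536=589, 239^131072=484, 239^262144=337, 239^524288=64; 239^542991 = 239^1 * 239^2 * 239^4 * 239^8 * 239^256 * 239^2048 * 239^16384 * 239^524288 = 827 (mod 987); answer 827
Part 2: R1 = 827; w = -21; cross terms: (-24*-21 - 11*-35)=889, (11*37 - -16*-21)=71, (-16*22 - -22*37)=462, (-22*-35 - -24*22)=1298; twice the area = |2720| = 2720; area = 1360; answer 1360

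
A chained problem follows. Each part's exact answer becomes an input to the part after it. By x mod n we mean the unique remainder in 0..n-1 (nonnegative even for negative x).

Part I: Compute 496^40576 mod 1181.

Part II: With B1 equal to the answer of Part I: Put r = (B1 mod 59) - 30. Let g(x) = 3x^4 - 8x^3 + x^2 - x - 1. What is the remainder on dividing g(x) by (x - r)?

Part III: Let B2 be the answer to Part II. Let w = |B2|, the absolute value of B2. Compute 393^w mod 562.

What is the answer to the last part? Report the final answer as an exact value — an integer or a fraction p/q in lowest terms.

Part I: squarings mod 1181: 496^1=496, 496^2=368, 496^4=790, 496^8=532, 496^16=765, 496^32=630, 496^64=84, 496^128=1151, 496^256=900, 496^512=1015, 496^1024=393, 496^2048=919, 496^4096=146, 496^8192=58, 496^16384=1002, 496^32768=154; 496^40576 = 496^128 * 496^512 * 496^1024 * 496^2048 * 496^4096 * 496^32768 = 917 (mod 1181); answer 917
Part II: B1 = 917; r = 2; remainder = value at the root: 3*(2)^4 - 8*(2)^3 + 1*(2)^2 - 1*(2)^1 - 1 = (48) + (-64) + (4) + (-2) + (-1) = -15; answer -15
Part III: B2 = -15; w = 15; squarings mod 562: 393^1=393, 393^2=461, 393^4=85, 393^8=481; 393^15 = 393^1 * 393^2 * 393^4 * 393^8 = 317 (mod 562); answer 317

317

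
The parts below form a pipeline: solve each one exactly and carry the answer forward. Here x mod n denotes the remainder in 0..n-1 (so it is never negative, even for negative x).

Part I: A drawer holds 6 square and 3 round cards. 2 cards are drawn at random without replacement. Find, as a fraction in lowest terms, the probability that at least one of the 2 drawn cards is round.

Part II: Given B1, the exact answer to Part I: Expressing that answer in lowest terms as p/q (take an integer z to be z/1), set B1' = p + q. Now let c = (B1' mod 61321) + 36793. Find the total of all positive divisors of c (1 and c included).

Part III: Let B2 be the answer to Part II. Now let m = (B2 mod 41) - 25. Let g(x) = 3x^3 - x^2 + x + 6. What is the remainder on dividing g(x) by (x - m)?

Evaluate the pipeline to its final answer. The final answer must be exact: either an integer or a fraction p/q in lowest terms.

Part I: total draws C(9,2) = 36; complement C(6,2) = 15; favorable 36 - 15 = 21; P = 7/12; answer 7/12
Part II: B1 = 7/12; threaded value p + q = 19; c = 36812; 36812 = 2^2 * 9203; sigma = (1 + 2 + 4) * (1 + 9203) = 7 * 9204 = 64428; answer 64428
Part III: B2 = 64428; m = -8; remainder = value at the root: 3*(-8)^3 - 1*(-8)^2 + 1*(-8)^1 + 6 = (-1536) + (-64) + (-8) + (6) = -1602; answer -1602

-1602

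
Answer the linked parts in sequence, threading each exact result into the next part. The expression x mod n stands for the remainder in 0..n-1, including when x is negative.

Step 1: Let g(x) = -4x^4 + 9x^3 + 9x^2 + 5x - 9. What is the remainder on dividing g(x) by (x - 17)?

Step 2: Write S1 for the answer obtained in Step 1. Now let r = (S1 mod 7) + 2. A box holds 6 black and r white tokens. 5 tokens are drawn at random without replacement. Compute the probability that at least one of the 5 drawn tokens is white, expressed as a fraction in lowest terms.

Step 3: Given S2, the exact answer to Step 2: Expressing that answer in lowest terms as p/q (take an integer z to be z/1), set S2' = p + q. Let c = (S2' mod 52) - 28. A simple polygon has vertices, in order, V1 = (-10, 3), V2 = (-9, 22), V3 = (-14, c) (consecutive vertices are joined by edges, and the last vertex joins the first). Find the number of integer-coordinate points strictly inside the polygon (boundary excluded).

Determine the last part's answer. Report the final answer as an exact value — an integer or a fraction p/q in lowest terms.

32

Step 1: remainder = value at the root: -4*(17)^4 + 9*(17)^3 + 9*(17)^2 + 5*(17)^1 - 9 = (-334084) + (44217) + (2601) + (85) + (-9) = -287190; answer -287190
Step 2: S1 = -287190; r = 8; total draws C(14,5) = 2002; complement C(6,5) = 6; favorable 2002 - 6 = 1996; P = 998/1001; answer 998/1001
Step 3: S2 = 998/1001; threaded value p + q = 1999; c = -5; cross terms: (-10*22 - -9*3)=-193, (-9*-5 - -14*22)=353, (-14*3 - -10*-5)=-92; twice the area = |68| = 68; area = 34; boundary points = 1 + 1 + 4 = 6; strictly interior points = area - boundary/2 + 1 = 32; answer 32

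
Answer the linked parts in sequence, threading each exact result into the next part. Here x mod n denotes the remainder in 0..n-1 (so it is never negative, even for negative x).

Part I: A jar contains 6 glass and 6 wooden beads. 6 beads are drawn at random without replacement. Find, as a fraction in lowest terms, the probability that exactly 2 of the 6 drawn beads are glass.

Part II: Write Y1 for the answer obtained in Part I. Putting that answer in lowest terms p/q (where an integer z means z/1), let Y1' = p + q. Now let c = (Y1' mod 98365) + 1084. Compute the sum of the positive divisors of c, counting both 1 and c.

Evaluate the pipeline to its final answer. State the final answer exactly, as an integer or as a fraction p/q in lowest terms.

2132

Part I: total draws C(12,6) = 924; favorable C(6,2)*C(6,4) = 225; P = 75/308; answer 75/308
Part II: Y1 = 75/308; threaded value p + q = 383; c = 1467; 1467 = 3^2 * 163; sigma = (1 + 3 + 9) * (1 + 163) = 13 * 164 = 2132; answer 2132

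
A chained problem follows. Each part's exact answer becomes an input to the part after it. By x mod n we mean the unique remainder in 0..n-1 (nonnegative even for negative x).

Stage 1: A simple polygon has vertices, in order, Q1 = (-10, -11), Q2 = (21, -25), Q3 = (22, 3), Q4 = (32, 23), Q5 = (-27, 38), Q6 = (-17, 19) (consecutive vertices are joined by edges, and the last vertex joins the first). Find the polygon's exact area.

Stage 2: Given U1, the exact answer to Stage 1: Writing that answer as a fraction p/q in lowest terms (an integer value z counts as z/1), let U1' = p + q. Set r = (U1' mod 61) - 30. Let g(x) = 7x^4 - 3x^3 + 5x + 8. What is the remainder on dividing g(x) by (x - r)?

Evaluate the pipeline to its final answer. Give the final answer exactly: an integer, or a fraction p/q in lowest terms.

1143908

Stage 1: cross terms: (-10*-25 - 21*-11)=481, (21*3 - 22*-25)=613, (22*23 - 32*3)=410, (32*38 - -27*23)=1837, (-27*19 - -17*38)=133, (-17*-11 - -10*19)=377; twice the area = |3851| = 3851; area = 3851/2; answer 3851/2
Stage 2: U1 = 3851/2; threaded value p + q = 3853; r = -20; remainder = value at the root: 7*(-20)^4 - 3*(-20)^3 + 5*(-20)^1 + 8 = (1120000) + (24000) + (-100) + (8) = 1143908; answer 1143908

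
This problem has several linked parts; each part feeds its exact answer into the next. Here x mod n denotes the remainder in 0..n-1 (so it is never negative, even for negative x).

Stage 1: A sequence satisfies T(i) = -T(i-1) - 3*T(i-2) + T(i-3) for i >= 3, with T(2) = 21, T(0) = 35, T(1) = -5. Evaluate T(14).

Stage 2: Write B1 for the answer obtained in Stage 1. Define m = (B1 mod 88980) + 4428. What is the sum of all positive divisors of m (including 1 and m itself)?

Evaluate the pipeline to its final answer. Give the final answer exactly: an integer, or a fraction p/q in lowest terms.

Stage 1: T(3) = -1*(21) - 3*(-5) + 1*(35) = 29; iterating: T(3)=29, T(4)=-97, T(5)=31, T(6)=289, T(7)=-479, T(8)=-357, T(9)=2083, T(10)=-1491, T(11)=-5115, T(12)=11671, T(13)=2183, T(14)=-42311; answer -42311
Stage 2: B1 = -42311; m = 51097; 51097 = 37 * 1381; sigma = (1 + 37) * (1 + 1381) = 38 * 1382 = 52516; answer 52516

52516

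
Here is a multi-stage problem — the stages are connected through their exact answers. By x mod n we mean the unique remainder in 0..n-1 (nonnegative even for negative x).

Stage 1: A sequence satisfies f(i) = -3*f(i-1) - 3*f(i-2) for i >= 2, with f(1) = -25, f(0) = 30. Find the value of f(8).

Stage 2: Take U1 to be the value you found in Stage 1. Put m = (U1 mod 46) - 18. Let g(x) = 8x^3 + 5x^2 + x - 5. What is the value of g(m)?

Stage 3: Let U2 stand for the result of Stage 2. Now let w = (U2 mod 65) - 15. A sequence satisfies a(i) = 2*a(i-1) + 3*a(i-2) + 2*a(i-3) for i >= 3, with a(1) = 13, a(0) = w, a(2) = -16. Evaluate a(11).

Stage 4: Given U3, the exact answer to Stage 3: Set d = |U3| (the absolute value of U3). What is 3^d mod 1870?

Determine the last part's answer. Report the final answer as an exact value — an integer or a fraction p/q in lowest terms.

683

Stage 1: f(2) = -3*(-25) - 3*(30) = -15; iterating: f(2)=-15, f(3)=120, f(4)=-315, f(5)=585, f(6)=-810, f(7)=675, f(8)=405; answer 405
Stage 2: U1 = 405; m = 19; 8*(19)^3 + 5*(19)^2 + 1*(19)^1 - 5 = (54872) + (1805) + (19) + (-5) = 56691; answer 56691
Stage 3: U2 = 56691; w = -4; a(3) = 2*(-16) + 3*(13) + 2*(-4) = -1; iterating: a(3)=-1, a(4)=-24, a(5)=-83, a(6)=-240, a(7)=-777, a(8)=-2440, a(9)=-7691, a(10)=-24256, a(11)=-76465; answer -76465
Stage 4: U3 = -76465; d = 76465; squarings mod 1870: 3^1=3, 3^2=9, 3^4=81, 3^8=951, 3^16=1191, 3^32=1021, 3^64=851, 3^128=511, 3^256=1191, 3^512=1021, 3^1024=851, 3^2048=511, 3^4096=1191, 3^8192=1021, 3^16384=851, 3^32768=511, 3^65536=1191; 3^76465 = 3^1 * 3^16 * 3^32 * 3^128 * 3^512 * 3^2048 * 3^8192 * 3^65536 = 683 (mod 1870); answer 683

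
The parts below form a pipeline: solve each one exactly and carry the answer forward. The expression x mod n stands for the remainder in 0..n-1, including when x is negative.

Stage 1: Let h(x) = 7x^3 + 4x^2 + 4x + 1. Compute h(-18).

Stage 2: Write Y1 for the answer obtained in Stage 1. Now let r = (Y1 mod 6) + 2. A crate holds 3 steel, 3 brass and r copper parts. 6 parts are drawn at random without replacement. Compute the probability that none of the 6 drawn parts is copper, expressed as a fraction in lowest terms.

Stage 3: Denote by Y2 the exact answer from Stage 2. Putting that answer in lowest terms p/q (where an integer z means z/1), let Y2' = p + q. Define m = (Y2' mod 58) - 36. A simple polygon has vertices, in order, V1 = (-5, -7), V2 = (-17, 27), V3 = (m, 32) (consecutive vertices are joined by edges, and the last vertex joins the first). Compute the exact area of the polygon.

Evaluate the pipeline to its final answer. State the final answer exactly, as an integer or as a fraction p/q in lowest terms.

Stage 1: 7*(-18)^3 + 4*(-18)^2 + 4*(-18)^1 + 1 = (-40824) + (1296) + (-72) + (1) = -39599; answer -39599
Stage 2: Y1 = -39599; r = 3; total draws C(9,6) = 84; favorable C(6,6) = 1; P = 1/84; answer 1/84
Stage 3: Y2 = 1/84; threaded value p + q = 85; m = -9; cross terms: (-5*27 - -17*-7)=-254, (-17*32 - -9*27)=-301, (-9*-7 - -5*32)=223; twice the area = |-332| = 332; area = 166; answer 166

166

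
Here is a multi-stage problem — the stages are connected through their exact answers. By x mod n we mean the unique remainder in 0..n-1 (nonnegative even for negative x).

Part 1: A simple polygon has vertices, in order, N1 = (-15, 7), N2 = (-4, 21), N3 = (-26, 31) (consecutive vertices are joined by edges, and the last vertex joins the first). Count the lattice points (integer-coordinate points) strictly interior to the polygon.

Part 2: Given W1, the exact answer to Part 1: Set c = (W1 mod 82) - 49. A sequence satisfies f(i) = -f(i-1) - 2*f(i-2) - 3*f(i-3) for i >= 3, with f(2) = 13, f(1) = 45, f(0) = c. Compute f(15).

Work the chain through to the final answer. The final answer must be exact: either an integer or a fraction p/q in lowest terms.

Part 1: cross terms: (-15*21 - -4*7)=-287, (-4*31 - -26*21)=422, (-26*7 - -15*31)=283; twice the area = |418| = 418; area = 209; boundary points = 1 + 2 + 1 = 4; strictly interior points = area - boundary/2 + 1 = 208; answer 208
Part 2: W1 = 208; c = -5; f(3) = -1*(13) - 2*(45) - 3*(-5) = -88; iterating: f(3)=-88, f(4)=-73, f(5)=210, f(6)=200, f(7)=-401, f(8)=-629, f(9)=831, f(10)=1630, f(11)=-1405, f(12)=-4348, f(13)=2268, f(14)=10643, f(15)=-2135; answer -2135

-2135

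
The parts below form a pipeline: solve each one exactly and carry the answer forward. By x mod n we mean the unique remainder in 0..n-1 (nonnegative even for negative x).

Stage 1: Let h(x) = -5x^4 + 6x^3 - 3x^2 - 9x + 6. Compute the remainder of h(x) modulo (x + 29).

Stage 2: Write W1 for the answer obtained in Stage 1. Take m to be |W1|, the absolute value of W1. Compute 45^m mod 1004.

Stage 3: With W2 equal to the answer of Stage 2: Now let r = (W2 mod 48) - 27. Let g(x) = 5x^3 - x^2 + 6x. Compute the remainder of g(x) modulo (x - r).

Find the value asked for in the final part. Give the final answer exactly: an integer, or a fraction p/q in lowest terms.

-88712

Stage 1: remainder = value at the root: -5*(-29)^4 + 6*(-29)^3 - 3*(-29)^2 - 9*(-29)^1 + 6 = (-3536405) + (-146334) + (-2523) + (261) + (6) = -3684995; answer -3684995
Stage 2: W1 = -3684995; m = 3684995; squarings mod 1004: 45^1=45, 45^2=17, 45^4=289, 45^8=189, 45^16=581, 45^32=217, 45^64=905, 45^128=765, 45^256=897, 45^512=405, 45^1024=373, 45^2048=577, 45^4096=605, 45^8192=569, 45^16384=473, 45^32768=841, 45^65536=465, 45^131072=365, 45^262144=697, 45^524288=877, 45^1048576=65, 45^2097152=209; 45^3684995 = 45^1 * 45^2 * 45^128 * 45^512 * 45^2048 * 45^4096 * 45^8192 * 45^524288 * 45^1048576 * 45^2097152 = 769 (mod 1004); answer 769
Stage 3: W2 = 769; r = -26; remainder = value at the root: 5*(-26)^3 - 1*(-26)^2 + 6*(-26)^1 = (-87880) + (-676) + (-156) = -88712; answer -88712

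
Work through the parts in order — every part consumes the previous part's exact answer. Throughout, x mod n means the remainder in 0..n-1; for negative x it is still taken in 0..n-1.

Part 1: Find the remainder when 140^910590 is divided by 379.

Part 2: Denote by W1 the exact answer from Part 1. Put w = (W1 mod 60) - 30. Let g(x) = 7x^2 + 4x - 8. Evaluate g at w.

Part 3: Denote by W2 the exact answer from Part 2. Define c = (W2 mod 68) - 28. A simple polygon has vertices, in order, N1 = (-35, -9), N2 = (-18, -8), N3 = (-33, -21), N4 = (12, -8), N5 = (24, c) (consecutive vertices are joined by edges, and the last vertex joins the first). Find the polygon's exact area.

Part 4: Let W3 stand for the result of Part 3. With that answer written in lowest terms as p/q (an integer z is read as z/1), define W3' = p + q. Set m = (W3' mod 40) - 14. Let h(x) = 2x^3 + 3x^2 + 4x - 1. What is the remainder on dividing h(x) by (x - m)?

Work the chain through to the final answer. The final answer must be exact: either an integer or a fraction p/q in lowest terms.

Part 1: squarings mod 379: 140^1=140, 140^2=271, 140^4=294, 140^8=24, 140^16=197, 140^32=151, 140^64=61, 140^128=310, 140^256=213, 140^512=268, 140^1024=193, 140^2048=107, 140^4096=79, 140^8192=177, 140^16384=251, 140^32768=87, 140^65536=368, 140^131072=121, 140^262144=239, 140^524288=271; 140^910590 = 140^2 * 140^4 * 140^8 * 140^16 * 140^32 * 140^64 * 140^128 * 140^1024 * 140^8192 * 140^16384 * 140^32768 * 140^65536 * 140^262144 * 140^524288 = 115 (mod 379); answer 115
Part 2: W1 = 115; w = 25; 7*(25)^2 + 4*(25)^1 - 8 = (4375) + (100) + (-8) = 4467; answer 4467
Part 3: W2 = 4467; c = 19; cross terms: (-35*-8 - -18*-9)=118, (-18*-21 - -33*-8)=114, (-33*-8 - 12*-21)=516, (12*19 - 24*-8)=420, (24*-9 - -35*19)=449; twice the area = |1617| = 1617; area = 1617/2; answer 1617/2
Part 4: W3 = 1617/2; threaded value p + q = 1619; m = 5; remainder = value at the root: 2*(5)^3 + 3*(5)^2 + 4*(5)^1 - 1 = (250) + (75) + (20) + (-1) = 344; answer 344

344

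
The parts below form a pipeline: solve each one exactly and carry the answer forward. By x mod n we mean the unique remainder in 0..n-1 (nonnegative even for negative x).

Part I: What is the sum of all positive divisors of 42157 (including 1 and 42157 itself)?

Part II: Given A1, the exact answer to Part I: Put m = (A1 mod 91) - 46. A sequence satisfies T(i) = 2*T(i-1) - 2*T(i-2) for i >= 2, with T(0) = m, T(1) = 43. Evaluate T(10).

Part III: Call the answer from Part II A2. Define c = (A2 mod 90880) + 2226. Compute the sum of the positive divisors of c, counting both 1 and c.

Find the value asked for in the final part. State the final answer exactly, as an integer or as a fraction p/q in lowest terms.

6414

Part I: 42157 is prime, so its only divisors are 1 and 42157; sigma = 1 + 42157 = 42158; answer 42158
Part II: A1 = 42158; m = -21; T(2) = 2*(43) - 2*(-21) = 128; iterating: T(2)=128, T(3)=170, T(4)=84, T(5)=-172, T(6)=-512, T(7)=-680, T(8)=-336, T(9)=688, T(10)=2048; answer 2048
Part III: A2 = 2048; c = 4274; 4274 = 2 * 2137; sigma = (1 + 2) * (1 + 2137) = 3 * 2138 = 6414; answer 6414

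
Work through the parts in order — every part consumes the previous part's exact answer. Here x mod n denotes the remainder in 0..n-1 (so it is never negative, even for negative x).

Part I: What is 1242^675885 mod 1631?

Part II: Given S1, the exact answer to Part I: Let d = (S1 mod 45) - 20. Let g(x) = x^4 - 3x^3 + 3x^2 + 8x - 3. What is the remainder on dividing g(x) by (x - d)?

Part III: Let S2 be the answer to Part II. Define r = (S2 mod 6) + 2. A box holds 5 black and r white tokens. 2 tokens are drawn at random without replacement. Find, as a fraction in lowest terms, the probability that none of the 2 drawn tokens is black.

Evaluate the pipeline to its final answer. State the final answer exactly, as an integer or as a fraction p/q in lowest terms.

Part I: squarings mod 1631: 1242^1=1242, 1242^2=1269, 1242^4=564, 1242^8=51, 1242^16=970, 1242^32=1444, 1242^64=718, 1242^128=128, 1242^256=74, 1242^512=583, 1242^1024=641, 1242^2048=1500, 1242^4096=851, 1242^8192=37, 1242^16384=1369, 1242^32768=142, 1242^65536=592, 1242^131072=1430, 1242^262144=1257, 1242^524288=1241; 1242^675885 = 1242^1 * 1242^4 * 1242^8 * 1242^32 * 1242^4096 * 1242^16384 * 1242^131072 * 1242^524288 = 545 (mod 1631); answer 545
Part II: S1 = 545; d = -15; remainder = value at the root: 1*(-15)^4 - 3*(-15)^3 + 3*(-15)^2 + 8*(-15)^1 - 3 = (50625) + (10125) + (675) + (-120) + (-3) = 61302; answer 61302
Part III: S2 = 61302; r = 2; total draws C(7,2) = 21; favorable C(2,2) = 1; P = 1/21; answer 1/21

1/21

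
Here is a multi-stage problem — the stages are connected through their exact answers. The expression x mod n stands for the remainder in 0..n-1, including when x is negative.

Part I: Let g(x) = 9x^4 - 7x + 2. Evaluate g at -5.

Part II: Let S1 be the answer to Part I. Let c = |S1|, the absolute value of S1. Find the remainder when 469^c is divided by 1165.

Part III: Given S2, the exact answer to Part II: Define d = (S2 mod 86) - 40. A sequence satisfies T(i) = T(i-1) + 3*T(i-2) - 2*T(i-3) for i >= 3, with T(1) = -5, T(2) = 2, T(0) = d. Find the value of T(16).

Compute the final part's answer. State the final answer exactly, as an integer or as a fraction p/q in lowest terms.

169115

Part I: 9*(-5)^4 - 7*(-5)^1 + 2 = (5625) + (35) + (2) = 5662; answer 5662
Part II: S1 = 5662; c = 5662; squarings mod 1165: 469^1=469, 469^2=941, 469^4=81, 469^8=736, 469^16=1136, 469^32=841, 469^64=126, 469^128=731, 469^256=791, 469^512=76, 469^1024=1116, 469^2048=71, 469^4096=381; 469^5662 = 469^2 * 469^4 * 469^8 * 469^16 * 469^512 * 469^1024 * 469^4096 = 1056 (mod 1165); answer 1056
Part III: S2 = 1056; d = -16; T(3) = 1*(2) + 3*(-5) - 2*(-16) = 19; iterating: T(3)=19, T(4)=35, T(5)=88, T(6)=155, T(7)=349, T(8)=638, T(9)=1375, T(10)=2591, T(11)=5440, T(12)=10463, T(13)=21601, T(14)=42110, T(15)=85987, T(16)=169115; answer 169115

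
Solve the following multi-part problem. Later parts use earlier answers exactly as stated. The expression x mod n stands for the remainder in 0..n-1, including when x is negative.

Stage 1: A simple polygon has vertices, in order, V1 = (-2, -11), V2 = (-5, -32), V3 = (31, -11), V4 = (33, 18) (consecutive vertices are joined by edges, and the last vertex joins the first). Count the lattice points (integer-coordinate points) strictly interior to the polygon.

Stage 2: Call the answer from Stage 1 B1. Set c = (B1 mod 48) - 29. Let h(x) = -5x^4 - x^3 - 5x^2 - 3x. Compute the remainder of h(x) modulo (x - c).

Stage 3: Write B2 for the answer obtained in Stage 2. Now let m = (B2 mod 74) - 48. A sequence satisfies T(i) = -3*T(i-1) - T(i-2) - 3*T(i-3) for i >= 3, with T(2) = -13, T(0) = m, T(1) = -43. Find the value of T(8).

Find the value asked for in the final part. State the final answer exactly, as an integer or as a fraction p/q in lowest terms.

-19040

Stage 1: cross terms: (-2*-32 - -5*-11)=9, (-5*-11 - 31*-32)=1047, (31*18 - 33*-11)=921, (33*-11 - -2*18)=-327; twice the area = |1650| = 1650; area = 825; boundary points = 3 + 3 + 1 + 1 = 8; strictly interior points = area - boundary/2 + 1 = 822; answer 822
Stage 2: B1 = 822; c = -23; remainder = value at the root: -5*(-23)^4 - 1*(-23)^3 - 5*(-23)^2 - 3*(-23)^1 = (-1399205) + (12167) + (-2645) + (69) = -1389614; answer -1389614
Stage 3: B2 = -1389614; m = -16; T(3) = -3*(-13) - 1*(-43) - 3*(-16) = 130; iterating: T(3)=130, T(4)=-248, T(5)=653, T(6)=-2101, T(7)=6394, T(8)=-19040; answer -19040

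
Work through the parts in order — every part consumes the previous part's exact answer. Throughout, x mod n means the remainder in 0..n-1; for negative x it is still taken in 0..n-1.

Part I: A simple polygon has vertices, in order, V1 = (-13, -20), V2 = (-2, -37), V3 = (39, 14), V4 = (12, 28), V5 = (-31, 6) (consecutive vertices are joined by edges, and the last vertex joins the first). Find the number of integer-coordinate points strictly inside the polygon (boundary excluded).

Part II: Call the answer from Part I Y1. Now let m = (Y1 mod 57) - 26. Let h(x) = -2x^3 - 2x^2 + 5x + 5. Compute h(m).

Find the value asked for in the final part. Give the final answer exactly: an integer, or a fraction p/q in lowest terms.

-7120

Part I: cross terms: (-13*-37 - -2*-20)=441, (-2*14 - 39*-37)=1415, (39*28 - 12*14)=924, (12*6 - -31*28)=940, (-31*-20 - -13*6)=698; twice the area = |4418| = 4418; area = 2209; boundary points = 1 + 1 + 1 + 1 + 2 = 6; strictly interior points = area - boundary/2 + 1 = 2207; answer 2207
Part II: Y1 = 2207; m = 15; -2*(15)^3 - 2*(15)^2 + 5*(15)^1 + 5 = (-6750) + (-450) + (75) + (5) = -7120; answer -7120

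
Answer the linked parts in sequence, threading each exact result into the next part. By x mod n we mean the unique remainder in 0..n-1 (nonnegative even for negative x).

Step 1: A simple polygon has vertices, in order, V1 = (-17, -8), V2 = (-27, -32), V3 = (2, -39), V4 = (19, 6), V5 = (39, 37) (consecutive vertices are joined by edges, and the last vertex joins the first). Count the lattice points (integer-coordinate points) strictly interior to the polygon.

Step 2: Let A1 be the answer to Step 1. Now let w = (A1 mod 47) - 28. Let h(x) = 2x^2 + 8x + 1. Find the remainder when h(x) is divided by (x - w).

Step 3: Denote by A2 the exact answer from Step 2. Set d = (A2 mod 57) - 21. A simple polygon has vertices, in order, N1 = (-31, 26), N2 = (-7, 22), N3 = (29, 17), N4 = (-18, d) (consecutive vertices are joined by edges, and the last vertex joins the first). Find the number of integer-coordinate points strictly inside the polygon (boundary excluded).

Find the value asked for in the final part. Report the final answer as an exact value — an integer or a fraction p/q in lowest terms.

Step 1: cross terms: (-17*-32 - -27*-8)=328, (-27*-39 - 2*-32)=1117, (2*6 - 19*-39)=753, (19*37 - 39*6)=469, (39*-8 - -17*37)=317; twice the area = |2984| = 2984; area = 1492; boundary points = 2 + 1 + 1 + 1 + 1 = 6; strictly interior points = area - boundary/2 + 1 = 1490; answer 1490
Step 2: A1 = 1490; w = 5; remainder = value at the root: 2*(5)^2 + 8*(5)^1 + 1 = (50) + (40) + (1) = 91; answer 91
Step 3: A2 = 91; d = 13; cross terms: (-31*22 - -7*26)=-500, (-7*17 - 29*22)=-757, (29*13 - -18*17)=683, (-18*26 - -31*13)=-65; twice the area = |-639| = 639; area = 639/2; boundary points = 4 + 1 + 1 + 13 = 19; strictly interior points = area - boundary/2 + 1 = 311; answer 311

311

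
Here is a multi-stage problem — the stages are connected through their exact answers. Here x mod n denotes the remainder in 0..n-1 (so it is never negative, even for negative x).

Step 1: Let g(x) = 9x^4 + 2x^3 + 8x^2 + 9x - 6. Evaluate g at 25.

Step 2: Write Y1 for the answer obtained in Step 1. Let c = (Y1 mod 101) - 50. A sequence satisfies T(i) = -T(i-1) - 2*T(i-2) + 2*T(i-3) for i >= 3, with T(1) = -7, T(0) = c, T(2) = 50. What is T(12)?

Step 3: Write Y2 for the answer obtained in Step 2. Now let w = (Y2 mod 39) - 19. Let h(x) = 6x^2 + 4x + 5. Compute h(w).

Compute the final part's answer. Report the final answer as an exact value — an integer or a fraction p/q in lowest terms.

Step 1: 9*(25)^4 + 2*(25)^3 + 8*(25)^2 + 9*(25)^1 - 6 = (3515625) + (31250) + (5000) + (225) + (-6) = 3552094; answer 3552094
Step 2: Y1 = 3552094; c = -25; T(3) = -1*(50) - 2*(-7) + 2*(-25) = -86; iterating: T(3)=-86, T(4)=-28, T(5)=300, T(6)=-416, T(7)=-240, T(8)=1672, T(9)=-2024, T(10)=-1800, T(11)=9192, T(12)=-9640; answer -9640
Step 3: Y2 = -9640; w = 13; 6*(13)^2 + 4*(13)^1 + 5 = (1014) + (52) + (5) = 1071; answer 1071

1071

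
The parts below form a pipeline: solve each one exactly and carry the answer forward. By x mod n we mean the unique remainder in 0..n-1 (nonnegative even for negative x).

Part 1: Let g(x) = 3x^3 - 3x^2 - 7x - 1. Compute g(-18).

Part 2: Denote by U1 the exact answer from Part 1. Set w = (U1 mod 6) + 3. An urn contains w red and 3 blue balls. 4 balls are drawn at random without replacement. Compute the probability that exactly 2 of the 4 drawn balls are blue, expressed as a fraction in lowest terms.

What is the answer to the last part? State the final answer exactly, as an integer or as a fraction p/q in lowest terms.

14/55

Part 1: 3*(-18)^3 - 3*(-18)^2 - 7*(-18)^1 - 1 = (-17496) + (-972) + (126) + (-1) = -18343; answer -18343
Part 2: U1 = -18343; w = 8; total draws C(11,4) = 330; favorable C(3,2)*C(8,2) = 84; P = 14/55; answer 14/55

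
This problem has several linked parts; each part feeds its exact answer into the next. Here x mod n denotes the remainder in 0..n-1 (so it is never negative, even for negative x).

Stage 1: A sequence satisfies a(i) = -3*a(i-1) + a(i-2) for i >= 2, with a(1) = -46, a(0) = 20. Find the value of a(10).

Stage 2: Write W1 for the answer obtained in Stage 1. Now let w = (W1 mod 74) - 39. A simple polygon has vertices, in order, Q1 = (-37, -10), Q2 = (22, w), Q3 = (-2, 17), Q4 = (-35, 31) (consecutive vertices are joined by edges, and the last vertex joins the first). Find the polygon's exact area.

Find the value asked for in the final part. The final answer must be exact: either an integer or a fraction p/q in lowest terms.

1889/2

Stage 1: a(2) = -3*(-46) + 1*(20) = 158; iterating: a(2)=158, a(3)=-520, a(4)=1718, a(5)=-5674, a(6)=18740, a(7)=-61894, a(8)=204422, a(9)=-675160, a(10)=2229902; answer 2229902
Stage 2: W1 = 2229902; w = 21; cross terms: (-37*21 - 22*-10)=-557, (22*17 - -2*21)=416, (-2*31 - -35*17)=533, (-35*-10 - -37*31)=1497; twice the area = |1889| = 1889; area = 1889/2; answer 1889/2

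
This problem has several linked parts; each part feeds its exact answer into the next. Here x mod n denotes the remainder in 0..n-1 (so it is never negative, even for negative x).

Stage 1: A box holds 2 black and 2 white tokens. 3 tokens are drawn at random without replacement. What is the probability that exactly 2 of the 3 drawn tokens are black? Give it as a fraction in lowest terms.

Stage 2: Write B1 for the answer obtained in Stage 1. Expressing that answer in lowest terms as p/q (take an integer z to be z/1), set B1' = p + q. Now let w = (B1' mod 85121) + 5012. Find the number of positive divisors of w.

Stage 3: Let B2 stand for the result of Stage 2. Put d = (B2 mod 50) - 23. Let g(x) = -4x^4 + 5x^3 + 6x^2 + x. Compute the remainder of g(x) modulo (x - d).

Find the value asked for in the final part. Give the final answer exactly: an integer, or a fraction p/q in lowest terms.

-218040

Stage 1: total draws C(4,3) = 4; favorable C(2,2)*C(2,1) = 2; P = 1/2; answer 1/2
Stage 2: B1 = 1/2; threaded value p + q = 3; w = 5015; 5015 = 5 * 17 * 59; number of divisors = (1+1) * (1+1) * (1+1) = 8; answer 8
Stage 3: B2 = 8; d = -15; remainder = value at the root: -4*(-15)^4 + 5*(-15)^3 + 6*(-15)^2 + 1*(-15)^1 = (-202500) + (-16875) + (1350) + (-15) = -218040; answer -218040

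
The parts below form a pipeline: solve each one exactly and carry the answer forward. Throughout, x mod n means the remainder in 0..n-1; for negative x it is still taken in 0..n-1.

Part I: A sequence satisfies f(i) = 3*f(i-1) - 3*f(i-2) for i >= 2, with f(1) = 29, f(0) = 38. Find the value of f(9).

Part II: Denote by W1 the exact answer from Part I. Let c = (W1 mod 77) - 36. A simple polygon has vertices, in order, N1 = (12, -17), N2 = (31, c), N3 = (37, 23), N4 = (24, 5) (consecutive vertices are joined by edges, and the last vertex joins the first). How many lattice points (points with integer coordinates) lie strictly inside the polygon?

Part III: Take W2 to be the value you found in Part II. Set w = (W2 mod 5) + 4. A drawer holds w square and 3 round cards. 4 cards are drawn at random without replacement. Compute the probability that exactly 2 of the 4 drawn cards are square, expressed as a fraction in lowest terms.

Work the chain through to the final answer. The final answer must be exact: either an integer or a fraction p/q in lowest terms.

Part I: f(2) = 3*(29) - 3*(38) = -27; iterating: f(2)=-27, f(3)=-168, f(4)=-423, f(5)=-765, f(6)=-1026, f(7)=-783, f(8)=729, f(9)=4536; answer 4536
Part II: W1 = 4536; c = 34; cross terms: (12*34 - 31*-17)=935, (31*23 - 37*34)=-545, (37*5 - 24*23)=-367, (24*-17 - 12*5)=-468; twice the area = |-445| = 445; area = 445/2; boundary points = 1 + 1 + 1 + 2 = 5; strictly interior points = area - boundary/2 + 1 = 221; answer 221
Part III: W2 = 221; w = 5; total draws C(8,4) = 70; favorable C(5,2)*C(3,2) = 30; P = 3/7; answer 3/7

3/7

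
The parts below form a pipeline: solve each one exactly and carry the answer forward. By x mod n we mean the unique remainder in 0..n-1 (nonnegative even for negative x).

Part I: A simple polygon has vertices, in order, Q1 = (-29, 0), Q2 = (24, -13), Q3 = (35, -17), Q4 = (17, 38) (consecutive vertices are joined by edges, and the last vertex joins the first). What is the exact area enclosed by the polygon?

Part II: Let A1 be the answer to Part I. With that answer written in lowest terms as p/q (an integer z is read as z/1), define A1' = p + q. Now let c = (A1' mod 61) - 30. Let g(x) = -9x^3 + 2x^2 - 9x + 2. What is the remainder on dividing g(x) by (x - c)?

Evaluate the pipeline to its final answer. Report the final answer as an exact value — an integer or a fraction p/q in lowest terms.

-1924

Part I: cross terms: (-29*-13 - 24*0)=377, (24*-17 - 35*-13)=47, (35*38 - 17*-17)=1619, (17*0 - -29*38)=1102; twice the area = |3145| = 3145; area = 3145/2; answer 3145/2
Part II: A1 = 3145/2; threaded value p + q = 3147; c = 6; remainder = value at the root: -9*(6)^3 + 2*(6)^2 - 9*(6)^1 + 2 = (-1944) + (72) + (-54) + (2) = -1924; answer -1924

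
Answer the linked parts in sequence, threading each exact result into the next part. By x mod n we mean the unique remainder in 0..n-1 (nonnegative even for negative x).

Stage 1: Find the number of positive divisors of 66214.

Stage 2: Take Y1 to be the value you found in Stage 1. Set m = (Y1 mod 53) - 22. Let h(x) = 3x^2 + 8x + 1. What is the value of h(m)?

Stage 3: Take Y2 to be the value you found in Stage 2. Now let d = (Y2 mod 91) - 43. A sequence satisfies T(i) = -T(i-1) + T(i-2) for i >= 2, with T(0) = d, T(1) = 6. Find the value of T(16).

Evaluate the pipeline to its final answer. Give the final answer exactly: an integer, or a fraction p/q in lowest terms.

-26052

Stage 1: 66214 = 2 * 33107; number of divisors = (1+1) * (1+1) = 4; answer 4
Stage 2: Y1 = 4; m = -18; 3*(-18)^2 + 8*(-18)^1 + 1 = (972) + (-144) + (1) = 829; answer 829
Stage 3: Y2 = 829; d = -33; T(2) = -1*(6) + 1*(-33) = -39; iterating: T(2)=-39, T(3)=45, T(4)=-84, T(5)=129, T(6)=-213, T(7)=342, T(8)=-555, T(9)=897, T(10)=-1452, T(11)=2349, T(12)=-3801, T(13)=6150, T(14)=-9951, T(15)=16101, T(16)=-26052; answer -26052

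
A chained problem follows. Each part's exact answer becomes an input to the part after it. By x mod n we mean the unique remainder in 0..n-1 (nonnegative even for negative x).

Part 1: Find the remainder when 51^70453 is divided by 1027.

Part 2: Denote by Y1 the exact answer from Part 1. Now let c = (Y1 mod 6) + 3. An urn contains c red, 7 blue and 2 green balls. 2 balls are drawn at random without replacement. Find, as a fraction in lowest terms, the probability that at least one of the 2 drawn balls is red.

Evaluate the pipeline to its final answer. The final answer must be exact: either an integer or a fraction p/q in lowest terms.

Part 1: squarings mod 1027: 51^1=51, 51^2=547, 51^4=352, 51^8=664, 51^16=313, 51^32=404, 51^64=950, 51^128=794, 51^256=885, 51^512=651, 51^1024=677, 51^2048=287, 51^4096=209, 51^8192=547, 51^16384=352, 51^32768=664, 51^65536=313; 51^70453 = 51^1 * 51^4 * 51^16 * 51^32 * 51^256 * 51^512 * 51^4096 * 51^65536 = 207 (mod 1027); answer 207
Part 2: Y1 = 207; c = 6; total draws C(15,2) = 105; complement C(9,2) = 36; favorable 105 - 36 = 69; P = 23/35; answer 23/35

23/35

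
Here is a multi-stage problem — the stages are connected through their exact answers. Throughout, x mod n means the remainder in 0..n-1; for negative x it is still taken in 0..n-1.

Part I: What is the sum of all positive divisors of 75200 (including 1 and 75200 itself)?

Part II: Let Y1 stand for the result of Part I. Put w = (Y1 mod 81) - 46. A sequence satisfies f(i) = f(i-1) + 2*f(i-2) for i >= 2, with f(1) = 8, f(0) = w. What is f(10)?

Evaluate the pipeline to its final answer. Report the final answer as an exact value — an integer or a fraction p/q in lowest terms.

Part I: 75200 = 2^6 * 5^2 * 47; sigma = (1 + 2 + 4 + 8 + 16 + 32 + 64) * (1 + 5 + 25) * (1 + 47) = 127 * 31 * 48 = 188976; answer 188976
Part II: Y1 = 188976; w = -43; f(2) = 1*(8) + 2*(-43) = -78; iterating: f(2)=-78, f(3)=-62, f(4)=-218, f(5)=-342, f(6)=-778, f(7)=-1462, f(8)=-3018, f(9)=-5942, f(10)=-11978; answer -11978

-11978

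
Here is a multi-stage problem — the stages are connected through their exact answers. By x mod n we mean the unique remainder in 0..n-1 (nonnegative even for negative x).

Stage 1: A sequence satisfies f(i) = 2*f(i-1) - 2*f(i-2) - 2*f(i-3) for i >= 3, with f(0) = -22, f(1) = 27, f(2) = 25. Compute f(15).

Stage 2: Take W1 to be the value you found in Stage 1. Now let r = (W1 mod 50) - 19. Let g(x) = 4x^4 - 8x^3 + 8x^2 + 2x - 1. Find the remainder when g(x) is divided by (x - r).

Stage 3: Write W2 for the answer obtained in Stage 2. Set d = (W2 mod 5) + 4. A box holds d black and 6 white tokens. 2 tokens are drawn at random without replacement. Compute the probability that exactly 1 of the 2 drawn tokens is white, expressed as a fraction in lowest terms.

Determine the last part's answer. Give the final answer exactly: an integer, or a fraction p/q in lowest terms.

8/15

Stage 1: f(3) = 2*(25) - 2*(27) - 2*(-22) = 40; iterating: f(3)=40, f(4)=-24, f(5)=-178, f(6)=-388, f(7)=-372, f(8)=388, f(9)=2296, f(10)=4560, f(11)=3752, f(12)=-6208, f(13)=-29040, f(14)=-53168, f(15)=-35840; answer -35840
Stage 2: W1 = -35840; r = -9; remainder = value at the root: 4*(-9)^4 - 8*(-9)^3 + 8*(-9)^2 + 2*(-9)^1 - 1 = (26244) + (5832) + (648) + (-18) + (-1) = 32705; answer 32705
Stage 3: W2 = 32705; d = 4; total draws C(10,2) = 45; favorable C(6,1)*C(4,1) = 24; P = 8/15; answer 8/15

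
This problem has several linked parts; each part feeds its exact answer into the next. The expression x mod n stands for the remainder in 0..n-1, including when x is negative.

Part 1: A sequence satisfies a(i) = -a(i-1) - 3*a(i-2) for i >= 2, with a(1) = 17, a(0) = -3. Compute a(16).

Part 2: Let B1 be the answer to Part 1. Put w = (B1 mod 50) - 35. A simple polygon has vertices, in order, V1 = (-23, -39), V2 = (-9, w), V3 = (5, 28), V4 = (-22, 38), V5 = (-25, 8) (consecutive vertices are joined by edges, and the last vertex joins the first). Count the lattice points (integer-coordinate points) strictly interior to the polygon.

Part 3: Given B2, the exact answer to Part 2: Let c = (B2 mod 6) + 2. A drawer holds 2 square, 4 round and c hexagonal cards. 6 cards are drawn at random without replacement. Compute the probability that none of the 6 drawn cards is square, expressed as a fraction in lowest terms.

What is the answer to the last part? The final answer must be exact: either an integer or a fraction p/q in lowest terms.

Part 1: a(2) = -1*(17) - 3*(-3) = -8; iterating: a(2)=-8, a(3)=-43, a(4)=67, a(5)=62, a(6)=-263, a(7)=77, a(8)=712, a(9)=-943, a(10)=-1193, a(11)=4022, a(12)=-443, a(13)=-11623, a(14)=12952, a(15)=21917, a(16)=-60773; answer -60773
Part 2: B1 = -60773; w = -8; cross terms: (-23*-8 - -9*-39)=-167, (-9*28 - 5*-8)=-212, (5*38 - -22*28)=806, (-22*8 - -25*38)=774, (-25*-39 - -23*8)=1159; twice the area = |2360| = 2360; area = 1180; boundary points = 1 + 2 + 1 + 3 + 1 = 8; strictly interior points = area - boundary/2 + 1 = 1177; answer 1177
Part 3: B2 = 1177; c = 3; total draws C(9,6) = 84; favorable C(7,6) = 7; P = 1/12; answer 1/12

1/12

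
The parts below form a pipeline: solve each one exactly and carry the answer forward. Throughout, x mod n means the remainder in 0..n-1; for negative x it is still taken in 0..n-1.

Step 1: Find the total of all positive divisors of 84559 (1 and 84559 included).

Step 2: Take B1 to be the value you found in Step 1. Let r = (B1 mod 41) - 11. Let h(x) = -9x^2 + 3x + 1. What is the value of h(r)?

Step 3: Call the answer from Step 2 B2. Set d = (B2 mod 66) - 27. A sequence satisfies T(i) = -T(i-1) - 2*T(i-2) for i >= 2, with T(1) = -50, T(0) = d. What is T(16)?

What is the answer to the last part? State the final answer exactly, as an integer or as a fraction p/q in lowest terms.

7498

Step 1: 84559 is prime, so its only divisors are 1 and 84559; sigma = 1 + 84559 = 84560; answer 84560
Step 2: B1 = 84560; r = 7; -9*(7)^2 + 3*(7)^1 + 1 = (-441) + (21) + (1) = -419; answer -419
Step 3: B2 = -419; d = 16; T(2) = -1*(-50) - 2*(16) = 18; iterating: T(2)=18, T(3)=82, T(4)=-118, T(5)=-46, T(6)=282, T(7)=-190, T(8)=-374, T(9)=754, T(10)=-6, T(11)=-1502, T(12)=1514, T(13)=1490, T(14)=-4518, T(15)=1538, T(16)=7498; answer 7498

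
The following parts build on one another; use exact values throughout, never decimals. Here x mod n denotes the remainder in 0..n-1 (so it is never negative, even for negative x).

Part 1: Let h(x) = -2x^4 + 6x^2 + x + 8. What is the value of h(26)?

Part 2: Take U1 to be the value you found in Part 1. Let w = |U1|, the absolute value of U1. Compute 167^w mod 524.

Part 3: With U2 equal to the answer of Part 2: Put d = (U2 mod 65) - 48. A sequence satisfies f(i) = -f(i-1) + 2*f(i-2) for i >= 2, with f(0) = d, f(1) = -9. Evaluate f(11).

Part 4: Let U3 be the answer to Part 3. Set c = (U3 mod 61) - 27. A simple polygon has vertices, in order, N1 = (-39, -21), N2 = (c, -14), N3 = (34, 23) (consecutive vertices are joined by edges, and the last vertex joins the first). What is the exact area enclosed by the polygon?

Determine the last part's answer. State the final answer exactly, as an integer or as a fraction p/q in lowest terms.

Part 1: -2*(26)^4 + 6*(26)^2 + 1*(26)^1 + 8 = (-913952) + (4056) + (26) + (8) = -909862; answer -909862
Part 2: U1 = -909862; w = 909862; squarings mod 524: 167^1=167, 167^2=117, 167^4=65, 167^8=33, 167^16=41, 167^32=109, 167^64=353, 167^128=421, 167^256=129, 167^512=397, 167^1024=409, 167^2048=125, 167^4096=429, 167^8192=117, 167^16384=65, 167^32768=33, 167^65536=41, 167^131072=109, 167^262144=353, 167^524288=421; 167^909862 = 167^2 * 167^4 * 167^32 * 167^512 * 167^8192 * 167^16384 * 167^32768 * 167^65536 * 167^262144 * 167^524288 = 397 (mod 524); answer 397
Part 3: U2 = 397; d = -41; f(2) = -1*(-9) + 2*(-41) = -73; iterating: f(2)=-73, f(3)=55, f(4)=-201, f(5)=311, f(6)=-713, f(7)=1335, f(8)=-2761, f(9)=5431, f(10)=-10953, f(11)=21815; answer 21815
Part 4: U3 = 21815; c = 11; cross terms: (-39*-14 - 11*-21)=777, (11*23 - 34*-14)=729, (34*-21 - -39*23)=183; twice the area = |1689| = 1689; area = 1689/2; answer 1689/2

1689/2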